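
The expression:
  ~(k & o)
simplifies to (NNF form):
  ~k | ~o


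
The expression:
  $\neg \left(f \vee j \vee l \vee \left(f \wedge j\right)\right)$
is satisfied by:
  {j: False, l: False, f: False}


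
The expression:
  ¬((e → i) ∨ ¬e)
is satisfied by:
  {e: True, i: False}


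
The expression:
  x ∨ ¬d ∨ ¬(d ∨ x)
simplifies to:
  x ∨ ¬d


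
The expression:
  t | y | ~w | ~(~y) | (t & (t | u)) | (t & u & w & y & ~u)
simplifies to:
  t | y | ~w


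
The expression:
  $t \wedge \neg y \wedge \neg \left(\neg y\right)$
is never true.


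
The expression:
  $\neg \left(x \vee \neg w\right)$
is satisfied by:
  {w: True, x: False}


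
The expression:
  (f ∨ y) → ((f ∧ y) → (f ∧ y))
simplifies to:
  True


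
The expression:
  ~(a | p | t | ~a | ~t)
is never true.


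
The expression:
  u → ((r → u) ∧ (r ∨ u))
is always true.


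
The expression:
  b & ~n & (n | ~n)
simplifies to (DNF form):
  b & ~n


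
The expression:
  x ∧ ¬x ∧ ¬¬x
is never true.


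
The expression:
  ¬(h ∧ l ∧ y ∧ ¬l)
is always true.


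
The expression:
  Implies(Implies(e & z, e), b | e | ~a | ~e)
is always true.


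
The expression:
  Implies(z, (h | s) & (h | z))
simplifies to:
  h | s | ~z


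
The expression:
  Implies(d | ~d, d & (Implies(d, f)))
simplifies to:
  d & f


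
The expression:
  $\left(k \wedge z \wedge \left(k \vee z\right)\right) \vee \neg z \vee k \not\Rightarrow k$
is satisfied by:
  {k: True, z: False}
  {z: False, k: False}
  {z: True, k: True}


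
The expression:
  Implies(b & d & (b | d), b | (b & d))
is always true.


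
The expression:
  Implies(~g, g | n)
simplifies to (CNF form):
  g | n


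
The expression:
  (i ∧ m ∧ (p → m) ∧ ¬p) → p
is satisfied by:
  {p: True, m: False, i: False}
  {m: False, i: False, p: False}
  {i: True, p: True, m: False}
  {i: True, m: False, p: False}
  {p: True, m: True, i: False}
  {m: True, p: False, i: False}
  {i: True, m: True, p: True}


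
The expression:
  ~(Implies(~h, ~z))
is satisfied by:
  {z: True, h: False}


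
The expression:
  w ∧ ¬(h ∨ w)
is never true.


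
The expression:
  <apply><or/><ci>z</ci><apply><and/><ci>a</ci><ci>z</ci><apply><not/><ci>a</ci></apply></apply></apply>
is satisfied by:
  {z: True}


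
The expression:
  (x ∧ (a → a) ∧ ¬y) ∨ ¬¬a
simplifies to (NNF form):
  a ∨ (x ∧ ¬y)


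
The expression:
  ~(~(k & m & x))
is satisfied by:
  {m: True, x: True, k: True}


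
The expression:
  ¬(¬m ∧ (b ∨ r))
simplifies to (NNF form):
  m ∨ (¬b ∧ ¬r)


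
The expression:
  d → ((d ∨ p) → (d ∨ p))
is always true.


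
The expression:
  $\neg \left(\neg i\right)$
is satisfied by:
  {i: True}


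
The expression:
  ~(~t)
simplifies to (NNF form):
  t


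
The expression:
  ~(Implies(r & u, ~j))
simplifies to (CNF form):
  j & r & u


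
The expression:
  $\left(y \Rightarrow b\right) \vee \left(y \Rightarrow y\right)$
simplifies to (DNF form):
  $\text{True}$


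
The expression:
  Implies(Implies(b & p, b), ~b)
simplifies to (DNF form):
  ~b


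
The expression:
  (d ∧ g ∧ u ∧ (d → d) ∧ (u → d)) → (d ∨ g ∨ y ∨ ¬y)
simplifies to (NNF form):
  True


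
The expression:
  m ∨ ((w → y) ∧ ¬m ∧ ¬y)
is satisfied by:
  {m: True, y: False, w: False}
  {m: True, w: True, y: False}
  {m: True, y: True, w: False}
  {m: True, w: True, y: True}
  {w: False, y: False, m: False}


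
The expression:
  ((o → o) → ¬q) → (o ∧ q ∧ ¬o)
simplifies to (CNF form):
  q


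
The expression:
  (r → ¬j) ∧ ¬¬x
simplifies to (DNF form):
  (x ∧ ¬j) ∨ (x ∧ ¬r)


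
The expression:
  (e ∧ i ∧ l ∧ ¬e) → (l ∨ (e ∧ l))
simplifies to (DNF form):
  True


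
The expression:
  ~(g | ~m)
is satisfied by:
  {m: True, g: False}


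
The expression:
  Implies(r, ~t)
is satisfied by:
  {t: False, r: False}
  {r: True, t: False}
  {t: True, r: False}


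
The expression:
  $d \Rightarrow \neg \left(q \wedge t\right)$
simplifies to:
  $\neg d \vee \neg q \vee \neg t$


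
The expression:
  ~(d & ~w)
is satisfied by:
  {w: True, d: False}
  {d: False, w: False}
  {d: True, w: True}


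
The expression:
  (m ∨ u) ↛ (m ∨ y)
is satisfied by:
  {u: True, y: False, m: False}


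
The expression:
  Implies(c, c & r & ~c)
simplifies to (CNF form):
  ~c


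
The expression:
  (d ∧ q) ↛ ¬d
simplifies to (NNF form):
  d ∧ q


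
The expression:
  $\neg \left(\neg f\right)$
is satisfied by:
  {f: True}


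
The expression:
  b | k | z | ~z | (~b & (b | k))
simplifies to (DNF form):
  True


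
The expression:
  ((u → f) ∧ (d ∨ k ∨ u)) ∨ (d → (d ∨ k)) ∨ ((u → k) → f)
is always true.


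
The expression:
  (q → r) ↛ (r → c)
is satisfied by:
  {r: True, c: False}


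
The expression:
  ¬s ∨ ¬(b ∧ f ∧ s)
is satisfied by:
  {s: False, b: False, f: False}
  {f: True, s: False, b: False}
  {b: True, s: False, f: False}
  {f: True, b: True, s: False}
  {s: True, f: False, b: False}
  {f: True, s: True, b: False}
  {b: True, s: True, f: False}


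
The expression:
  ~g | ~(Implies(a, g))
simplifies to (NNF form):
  ~g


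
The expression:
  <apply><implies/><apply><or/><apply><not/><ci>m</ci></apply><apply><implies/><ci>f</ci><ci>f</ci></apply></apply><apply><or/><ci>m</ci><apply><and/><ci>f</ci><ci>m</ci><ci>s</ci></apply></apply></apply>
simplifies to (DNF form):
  <ci>m</ci>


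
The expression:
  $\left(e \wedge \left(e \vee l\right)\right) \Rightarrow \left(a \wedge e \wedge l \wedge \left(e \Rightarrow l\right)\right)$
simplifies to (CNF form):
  $\left(a \vee \neg e\right) \wedge \left(l \vee \neg e\right)$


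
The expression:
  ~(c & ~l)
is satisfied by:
  {l: True, c: False}
  {c: False, l: False}
  {c: True, l: True}


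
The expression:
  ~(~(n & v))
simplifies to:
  n & v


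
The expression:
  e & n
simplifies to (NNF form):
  e & n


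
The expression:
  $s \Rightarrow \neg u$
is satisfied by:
  {s: False, u: False}
  {u: True, s: False}
  {s: True, u: False}


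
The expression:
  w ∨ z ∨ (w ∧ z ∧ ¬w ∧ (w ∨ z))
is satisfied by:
  {z: True, w: True}
  {z: True, w: False}
  {w: True, z: False}


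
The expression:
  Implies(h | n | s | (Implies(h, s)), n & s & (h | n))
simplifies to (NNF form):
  n & s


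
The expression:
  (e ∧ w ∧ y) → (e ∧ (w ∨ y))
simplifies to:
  True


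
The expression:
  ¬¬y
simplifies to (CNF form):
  y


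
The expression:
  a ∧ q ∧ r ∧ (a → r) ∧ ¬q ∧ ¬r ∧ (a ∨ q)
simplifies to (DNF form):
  False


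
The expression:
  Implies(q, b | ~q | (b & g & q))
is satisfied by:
  {b: True, q: False}
  {q: False, b: False}
  {q: True, b: True}


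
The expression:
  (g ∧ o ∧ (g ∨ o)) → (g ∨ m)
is always true.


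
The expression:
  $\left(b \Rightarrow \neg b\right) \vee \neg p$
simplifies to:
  $\neg b \vee \neg p$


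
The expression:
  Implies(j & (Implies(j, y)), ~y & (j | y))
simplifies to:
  ~j | ~y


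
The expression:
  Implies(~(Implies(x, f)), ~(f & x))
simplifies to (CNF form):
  True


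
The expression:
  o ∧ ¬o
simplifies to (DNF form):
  False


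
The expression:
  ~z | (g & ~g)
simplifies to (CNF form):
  ~z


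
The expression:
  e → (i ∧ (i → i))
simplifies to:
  i ∨ ¬e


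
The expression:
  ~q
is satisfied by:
  {q: False}


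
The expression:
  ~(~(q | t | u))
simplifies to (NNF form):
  q | t | u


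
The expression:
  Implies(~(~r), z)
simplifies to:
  z | ~r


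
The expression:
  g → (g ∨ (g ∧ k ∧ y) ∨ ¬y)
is always true.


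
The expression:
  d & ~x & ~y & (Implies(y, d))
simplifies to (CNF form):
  d & ~x & ~y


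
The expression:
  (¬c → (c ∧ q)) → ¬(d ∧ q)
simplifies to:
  ¬c ∨ ¬d ∨ ¬q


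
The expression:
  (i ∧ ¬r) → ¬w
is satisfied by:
  {r: True, w: False, i: False}
  {w: False, i: False, r: False}
  {r: True, i: True, w: False}
  {i: True, w: False, r: False}
  {r: True, w: True, i: False}
  {w: True, r: False, i: False}
  {r: True, i: True, w: True}


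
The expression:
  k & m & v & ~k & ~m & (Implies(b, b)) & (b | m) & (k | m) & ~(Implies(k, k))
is never true.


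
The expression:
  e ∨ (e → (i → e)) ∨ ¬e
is always true.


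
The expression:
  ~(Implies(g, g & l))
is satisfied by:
  {g: True, l: False}


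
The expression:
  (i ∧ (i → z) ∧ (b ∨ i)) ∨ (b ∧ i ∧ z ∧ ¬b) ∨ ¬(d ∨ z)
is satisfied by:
  {i: True, z: False, d: False}
  {i: False, z: False, d: False}
  {z: True, i: True, d: False}
  {d: True, z: True, i: True}


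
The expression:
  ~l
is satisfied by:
  {l: False}


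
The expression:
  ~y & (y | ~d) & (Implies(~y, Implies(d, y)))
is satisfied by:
  {d: False, y: False}


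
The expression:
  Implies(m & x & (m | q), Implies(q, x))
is always true.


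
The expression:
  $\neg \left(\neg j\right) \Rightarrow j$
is always true.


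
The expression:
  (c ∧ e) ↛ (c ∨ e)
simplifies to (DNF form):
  False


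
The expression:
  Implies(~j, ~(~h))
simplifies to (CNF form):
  h | j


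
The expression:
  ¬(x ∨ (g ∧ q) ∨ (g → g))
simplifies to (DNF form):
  False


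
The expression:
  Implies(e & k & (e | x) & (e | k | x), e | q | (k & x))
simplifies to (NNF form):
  True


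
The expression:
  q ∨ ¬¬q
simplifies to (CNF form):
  q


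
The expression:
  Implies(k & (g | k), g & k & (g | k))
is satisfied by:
  {g: True, k: False}
  {k: False, g: False}
  {k: True, g: True}


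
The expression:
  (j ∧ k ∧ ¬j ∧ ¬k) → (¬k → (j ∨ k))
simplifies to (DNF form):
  True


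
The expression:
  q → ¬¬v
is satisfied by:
  {v: True, q: False}
  {q: False, v: False}
  {q: True, v: True}


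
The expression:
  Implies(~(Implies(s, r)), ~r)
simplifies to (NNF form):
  True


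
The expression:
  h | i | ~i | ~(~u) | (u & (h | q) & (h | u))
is always true.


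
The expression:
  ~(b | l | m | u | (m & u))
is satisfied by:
  {u: False, b: False, l: False, m: False}


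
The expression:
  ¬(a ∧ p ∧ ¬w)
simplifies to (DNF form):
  w ∨ ¬a ∨ ¬p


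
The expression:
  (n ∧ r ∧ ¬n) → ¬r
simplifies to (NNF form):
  True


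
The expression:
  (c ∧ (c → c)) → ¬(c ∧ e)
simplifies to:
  ¬c ∨ ¬e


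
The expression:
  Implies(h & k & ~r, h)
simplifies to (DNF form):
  True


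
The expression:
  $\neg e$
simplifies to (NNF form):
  $\neg e$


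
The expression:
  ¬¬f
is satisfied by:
  {f: True}


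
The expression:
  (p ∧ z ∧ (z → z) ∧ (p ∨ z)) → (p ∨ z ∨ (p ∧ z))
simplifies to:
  True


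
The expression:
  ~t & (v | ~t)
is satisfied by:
  {t: False}


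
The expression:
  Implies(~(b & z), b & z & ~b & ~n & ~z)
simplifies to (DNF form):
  b & z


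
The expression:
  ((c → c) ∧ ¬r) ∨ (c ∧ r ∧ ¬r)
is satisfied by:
  {r: False}


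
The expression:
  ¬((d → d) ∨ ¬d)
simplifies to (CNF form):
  False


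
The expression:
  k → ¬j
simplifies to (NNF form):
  ¬j ∨ ¬k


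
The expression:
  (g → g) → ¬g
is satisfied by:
  {g: False}


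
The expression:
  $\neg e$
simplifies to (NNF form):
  $\neg e$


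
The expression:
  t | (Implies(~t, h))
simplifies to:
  h | t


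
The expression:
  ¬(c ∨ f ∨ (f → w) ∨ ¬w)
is never true.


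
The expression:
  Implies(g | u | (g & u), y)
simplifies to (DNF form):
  y | (~g & ~u)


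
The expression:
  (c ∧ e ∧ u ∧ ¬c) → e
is always true.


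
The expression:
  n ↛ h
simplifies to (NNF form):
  n ∧ ¬h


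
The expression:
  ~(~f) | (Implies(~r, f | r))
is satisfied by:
  {r: True, f: True}
  {r: True, f: False}
  {f: True, r: False}


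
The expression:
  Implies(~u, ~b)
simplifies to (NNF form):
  u | ~b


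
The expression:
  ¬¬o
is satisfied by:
  {o: True}


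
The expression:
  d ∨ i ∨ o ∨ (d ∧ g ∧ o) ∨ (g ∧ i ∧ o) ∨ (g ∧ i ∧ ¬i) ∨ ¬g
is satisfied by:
  {i: True, d: True, o: True, g: False}
  {i: True, d: True, g: False, o: False}
  {i: True, o: True, g: False, d: False}
  {i: True, g: False, o: False, d: False}
  {d: True, o: True, g: False, i: False}
  {d: True, g: False, o: False, i: False}
  {o: True, d: False, g: False, i: False}
  {d: False, g: False, o: False, i: False}
  {d: True, i: True, g: True, o: True}
  {d: True, i: True, g: True, o: False}
  {i: True, g: True, o: True, d: False}
  {i: True, g: True, d: False, o: False}
  {o: True, g: True, d: True, i: False}
  {g: True, d: True, i: False, o: False}
  {g: True, o: True, i: False, d: False}


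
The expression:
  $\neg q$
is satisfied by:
  {q: False}


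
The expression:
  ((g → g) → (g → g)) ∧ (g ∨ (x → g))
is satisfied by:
  {g: True, x: False}
  {x: False, g: False}
  {x: True, g: True}


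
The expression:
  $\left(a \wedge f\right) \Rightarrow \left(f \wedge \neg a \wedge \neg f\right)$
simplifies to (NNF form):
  $\neg a \vee \neg f$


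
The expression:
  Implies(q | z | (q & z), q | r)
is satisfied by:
  {r: True, q: True, z: False}
  {r: True, z: False, q: False}
  {q: True, z: False, r: False}
  {q: False, z: False, r: False}
  {r: True, q: True, z: True}
  {r: True, z: True, q: False}
  {q: True, z: True, r: False}


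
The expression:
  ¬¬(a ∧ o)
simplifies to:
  a ∧ o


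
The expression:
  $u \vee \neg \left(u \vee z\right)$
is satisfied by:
  {u: True, z: False}
  {z: False, u: False}
  {z: True, u: True}


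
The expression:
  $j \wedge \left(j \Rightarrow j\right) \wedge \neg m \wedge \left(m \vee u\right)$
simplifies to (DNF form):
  $j \wedge u \wedge \neg m$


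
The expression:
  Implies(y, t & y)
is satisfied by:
  {t: True, y: False}
  {y: False, t: False}
  {y: True, t: True}


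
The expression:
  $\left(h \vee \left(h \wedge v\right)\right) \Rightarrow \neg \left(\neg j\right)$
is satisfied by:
  {j: True, h: False}
  {h: False, j: False}
  {h: True, j: True}


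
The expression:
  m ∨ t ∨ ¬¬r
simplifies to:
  m ∨ r ∨ t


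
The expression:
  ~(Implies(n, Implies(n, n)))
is never true.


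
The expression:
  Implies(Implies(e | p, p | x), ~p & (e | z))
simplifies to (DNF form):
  (e & ~p) | (z & ~p)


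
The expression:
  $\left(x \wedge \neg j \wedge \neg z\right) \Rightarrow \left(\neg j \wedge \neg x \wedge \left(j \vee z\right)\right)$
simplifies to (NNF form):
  $j \vee z \vee \neg x$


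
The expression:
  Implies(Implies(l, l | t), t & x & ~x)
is never true.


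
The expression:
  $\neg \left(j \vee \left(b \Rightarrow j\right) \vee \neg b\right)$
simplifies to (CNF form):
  $b \wedge \neg j$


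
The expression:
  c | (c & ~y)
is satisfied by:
  {c: True}


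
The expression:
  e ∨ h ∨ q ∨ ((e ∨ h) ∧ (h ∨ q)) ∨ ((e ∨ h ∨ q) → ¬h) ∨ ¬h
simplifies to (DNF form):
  True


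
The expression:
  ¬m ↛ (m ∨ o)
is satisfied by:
  {o: False, m: False}


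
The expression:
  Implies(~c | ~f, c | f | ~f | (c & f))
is always true.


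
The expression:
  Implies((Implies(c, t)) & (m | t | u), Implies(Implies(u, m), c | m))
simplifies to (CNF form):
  c | m | u | ~t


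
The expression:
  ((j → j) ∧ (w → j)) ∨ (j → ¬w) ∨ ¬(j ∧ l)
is always true.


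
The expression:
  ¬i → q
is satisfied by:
  {i: True, q: True}
  {i: True, q: False}
  {q: True, i: False}


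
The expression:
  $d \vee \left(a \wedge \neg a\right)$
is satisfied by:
  {d: True}


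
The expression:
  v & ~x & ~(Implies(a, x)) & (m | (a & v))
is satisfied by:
  {a: True, v: True, x: False}


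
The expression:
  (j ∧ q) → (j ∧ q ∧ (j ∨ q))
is always true.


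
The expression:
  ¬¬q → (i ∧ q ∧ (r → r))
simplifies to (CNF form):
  i ∨ ¬q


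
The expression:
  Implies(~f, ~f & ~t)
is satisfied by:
  {f: True, t: False}
  {t: False, f: False}
  {t: True, f: True}


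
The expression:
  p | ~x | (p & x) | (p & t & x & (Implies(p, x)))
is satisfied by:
  {p: True, x: False}
  {x: False, p: False}
  {x: True, p: True}


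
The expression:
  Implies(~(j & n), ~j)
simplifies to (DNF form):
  n | ~j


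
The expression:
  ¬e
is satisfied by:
  {e: False}


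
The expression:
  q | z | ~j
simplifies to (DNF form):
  q | z | ~j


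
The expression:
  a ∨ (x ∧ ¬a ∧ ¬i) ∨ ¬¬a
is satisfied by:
  {a: True, x: True, i: False}
  {a: True, x: False, i: False}
  {a: True, i: True, x: True}
  {a: True, i: True, x: False}
  {x: True, i: False, a: False}


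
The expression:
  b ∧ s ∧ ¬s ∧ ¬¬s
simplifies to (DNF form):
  False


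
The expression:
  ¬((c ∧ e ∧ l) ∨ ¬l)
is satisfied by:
  {l: True, c: False, e: False}
  {e: True, l: True, c: False}
  {c: True, l: True, e: False}


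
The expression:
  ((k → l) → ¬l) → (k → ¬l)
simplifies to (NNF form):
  True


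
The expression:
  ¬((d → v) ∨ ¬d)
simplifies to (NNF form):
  d ∧ ¬v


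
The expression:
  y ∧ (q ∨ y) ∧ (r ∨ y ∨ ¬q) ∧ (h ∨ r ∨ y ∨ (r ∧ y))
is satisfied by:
  {y: True}


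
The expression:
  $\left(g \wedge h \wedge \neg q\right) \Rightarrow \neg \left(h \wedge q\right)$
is always true.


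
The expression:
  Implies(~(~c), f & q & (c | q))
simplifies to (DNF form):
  ~c | (f & q)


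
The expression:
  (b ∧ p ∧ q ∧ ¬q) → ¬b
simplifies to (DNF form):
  True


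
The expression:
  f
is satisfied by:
  {f: True}


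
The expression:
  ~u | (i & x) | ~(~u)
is always true.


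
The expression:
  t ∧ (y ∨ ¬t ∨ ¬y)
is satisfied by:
  {t: True}


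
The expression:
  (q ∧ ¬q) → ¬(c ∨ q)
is always true.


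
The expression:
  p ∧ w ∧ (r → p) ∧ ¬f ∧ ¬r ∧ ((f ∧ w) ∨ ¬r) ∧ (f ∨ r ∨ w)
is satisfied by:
  {p: True, w: True, f: False, r: False}


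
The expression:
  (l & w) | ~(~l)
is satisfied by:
  {l: True}


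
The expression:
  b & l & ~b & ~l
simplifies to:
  False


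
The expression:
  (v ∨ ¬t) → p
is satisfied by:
  {p: True, t: True, v: False}
  {p: True, t: False, v: False}
  {p: True, v: True, t: True}
  {p: True, v: True, t: False}
  {t: True, v: False, p: False}


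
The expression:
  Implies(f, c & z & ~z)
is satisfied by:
  {f: False}


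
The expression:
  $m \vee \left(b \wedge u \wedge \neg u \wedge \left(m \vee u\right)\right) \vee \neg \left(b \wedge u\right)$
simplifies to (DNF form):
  $m \vee \neg b \vee \neg u$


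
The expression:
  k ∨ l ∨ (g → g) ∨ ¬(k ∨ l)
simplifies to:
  True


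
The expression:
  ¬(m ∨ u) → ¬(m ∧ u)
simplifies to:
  True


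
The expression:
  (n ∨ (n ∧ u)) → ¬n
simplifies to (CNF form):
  ¬n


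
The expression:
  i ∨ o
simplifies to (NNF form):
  i ∨ o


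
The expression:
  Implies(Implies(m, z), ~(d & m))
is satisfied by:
  {m: False, z: False, d: False}
  {d: True, m: False, z: False}
  {z: True, m: False, d: False}
  {d: True, z: True, m: False}
  {m: True, d: False, z: False}
  {d: True, m: True, z: False}
  {z: True, m: True, d: False}


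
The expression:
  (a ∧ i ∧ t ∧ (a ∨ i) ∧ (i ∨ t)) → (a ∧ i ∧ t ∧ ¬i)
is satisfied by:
  {t: False, a: False, i: False}
  {i: True, t: False, a: False}
  {a: True, t: False, i: False}
  {i: True, a: True, t: False}
  {t: True, i: False, a: False}
  {i: True, t: True, a: False}
  {a: True, t: True, i: False}


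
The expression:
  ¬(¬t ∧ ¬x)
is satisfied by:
  {x: True, t: True}
  {x: True, t: False}
  {t: True, x: False}


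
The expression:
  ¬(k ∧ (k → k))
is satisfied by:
  {k: False}


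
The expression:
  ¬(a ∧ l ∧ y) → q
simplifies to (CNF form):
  (a ∨ q) ∧ (l ∨ q) ∧ (q ∨ y)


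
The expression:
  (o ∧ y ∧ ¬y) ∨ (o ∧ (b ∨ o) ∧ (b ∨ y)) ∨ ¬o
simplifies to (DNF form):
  b ∨ y ∨ ¬o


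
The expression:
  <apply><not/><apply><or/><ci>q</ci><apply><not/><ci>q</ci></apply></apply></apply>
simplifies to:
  <false/>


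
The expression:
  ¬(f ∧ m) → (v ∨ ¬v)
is always true.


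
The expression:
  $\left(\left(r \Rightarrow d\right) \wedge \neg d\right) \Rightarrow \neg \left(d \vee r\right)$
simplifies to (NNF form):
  $\text{True}$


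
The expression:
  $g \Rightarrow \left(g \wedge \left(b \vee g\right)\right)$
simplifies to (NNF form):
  $\text{True}$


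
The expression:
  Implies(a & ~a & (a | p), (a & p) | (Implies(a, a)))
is always true.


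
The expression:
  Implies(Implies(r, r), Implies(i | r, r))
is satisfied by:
  {r: True, i: False}
  {i: False, r: False}
  {i: True, r: True}


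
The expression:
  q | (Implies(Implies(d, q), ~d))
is always true.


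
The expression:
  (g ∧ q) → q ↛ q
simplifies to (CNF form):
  ¬g ∨ ¬q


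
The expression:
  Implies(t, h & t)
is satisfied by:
  {h: True, t: False}
  {t: False, h: False}
  {t: True, h: True}


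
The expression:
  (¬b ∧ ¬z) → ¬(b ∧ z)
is always true.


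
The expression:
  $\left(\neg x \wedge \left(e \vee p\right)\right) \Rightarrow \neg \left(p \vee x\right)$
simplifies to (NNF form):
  $x \vee \neg p$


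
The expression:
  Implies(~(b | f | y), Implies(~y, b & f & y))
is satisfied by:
  {y: True, b: True, f: True}
  {y: True, b: True, f: False}
  {y: True, f: True, b: False}
  {y: True, f: False, b: False}
  {b: True, f: True, y: False}
  {b: True, f: False, y: False}
  {f: True, b: False, y: False}


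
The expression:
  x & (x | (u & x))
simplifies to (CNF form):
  x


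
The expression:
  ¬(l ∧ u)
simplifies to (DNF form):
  ¬l ∨ ¬u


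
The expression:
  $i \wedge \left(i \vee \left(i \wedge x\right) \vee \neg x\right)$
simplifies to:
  $i$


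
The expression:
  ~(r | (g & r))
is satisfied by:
  {r: False}


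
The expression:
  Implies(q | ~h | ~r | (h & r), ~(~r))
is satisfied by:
  {r: True}


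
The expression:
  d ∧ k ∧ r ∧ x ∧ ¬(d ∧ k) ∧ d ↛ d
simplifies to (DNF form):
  False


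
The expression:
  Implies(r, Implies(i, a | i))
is always true.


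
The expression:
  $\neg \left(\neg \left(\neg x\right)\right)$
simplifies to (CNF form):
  $\neg x$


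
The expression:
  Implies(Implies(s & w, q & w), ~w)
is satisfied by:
  {s: True, w: False, q: False}
  {s: False, w: False, q: False}
  {q: True, s: True, w: False}
  {q: True, s: False, w: False}
  {w: True, s: True, q: False}


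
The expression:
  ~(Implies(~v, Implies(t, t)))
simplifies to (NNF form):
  False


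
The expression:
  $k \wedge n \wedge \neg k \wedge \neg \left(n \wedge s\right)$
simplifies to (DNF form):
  $\text{False}$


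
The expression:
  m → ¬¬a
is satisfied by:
  {a: True, m: False}
  {m: False, a: False}
  {m: True, a: True}


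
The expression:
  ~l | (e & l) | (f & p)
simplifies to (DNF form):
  e | ~l | (f & p)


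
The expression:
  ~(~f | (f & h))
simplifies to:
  f & ~h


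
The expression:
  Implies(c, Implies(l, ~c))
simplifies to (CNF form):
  ~c | ~l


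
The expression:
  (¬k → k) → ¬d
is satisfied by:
  {k: False, d: False}
  {d: True, k: False}
  {k: True, d: False}


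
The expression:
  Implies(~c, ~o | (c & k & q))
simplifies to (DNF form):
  c | ~o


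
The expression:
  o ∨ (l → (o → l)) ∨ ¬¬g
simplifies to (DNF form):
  True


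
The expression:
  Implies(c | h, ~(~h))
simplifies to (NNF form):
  h | ~c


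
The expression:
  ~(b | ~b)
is never true.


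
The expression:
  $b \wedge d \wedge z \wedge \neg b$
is never true.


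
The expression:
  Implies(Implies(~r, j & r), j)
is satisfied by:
  {j: True, r: False}
  {r: False, j: False}
  {r: True, j: True}


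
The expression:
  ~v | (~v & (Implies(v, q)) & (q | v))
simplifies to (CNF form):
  ~v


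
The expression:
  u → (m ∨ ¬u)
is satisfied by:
  {m: True, u: False}
  {u: False, m: False}
  {u: True, m: True}


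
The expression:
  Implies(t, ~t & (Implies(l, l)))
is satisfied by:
  {t: False}


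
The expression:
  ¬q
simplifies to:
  ¬q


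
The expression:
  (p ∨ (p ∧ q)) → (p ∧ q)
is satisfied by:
  {q: True, p: False}
  {p: False, q: False}
  {p: True, q: True}


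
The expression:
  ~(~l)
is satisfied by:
  {l: True}


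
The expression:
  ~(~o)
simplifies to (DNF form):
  o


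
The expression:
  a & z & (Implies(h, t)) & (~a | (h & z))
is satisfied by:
  {t: True, z: True, h: True, a: True}


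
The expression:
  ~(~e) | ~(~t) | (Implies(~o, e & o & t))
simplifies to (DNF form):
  e | o | t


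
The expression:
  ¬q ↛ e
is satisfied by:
  {e: True, q: False}
  {q: False, e: False}
  {q: True, e: True}


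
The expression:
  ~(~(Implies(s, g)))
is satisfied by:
  {g: True, s: False}
  {s: False, g: False}
  {s: True, g: True}


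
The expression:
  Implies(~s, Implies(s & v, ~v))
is always true.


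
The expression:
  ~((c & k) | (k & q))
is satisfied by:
  {c: False, k: False, q: False}
  {q: True, c: False, k: False}
  {c: True, q: False, k: False}
  {q: True, c: True, k: False}
  {k: True, q: False, c: False}


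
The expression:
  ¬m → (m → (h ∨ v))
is always true.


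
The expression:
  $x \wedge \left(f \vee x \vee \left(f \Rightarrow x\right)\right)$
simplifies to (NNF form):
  $x$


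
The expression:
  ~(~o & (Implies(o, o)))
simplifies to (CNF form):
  o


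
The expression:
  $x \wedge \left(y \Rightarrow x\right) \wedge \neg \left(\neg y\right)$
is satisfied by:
  {x: True, y: True}


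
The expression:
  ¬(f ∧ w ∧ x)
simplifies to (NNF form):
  ¬f ∨ ¬w ∨ ¬x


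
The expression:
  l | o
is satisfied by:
  {o: True, l: True}
  {o: True, l: False}
  {l: True, o: False}


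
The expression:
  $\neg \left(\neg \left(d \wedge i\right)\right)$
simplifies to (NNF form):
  $d \wedge i$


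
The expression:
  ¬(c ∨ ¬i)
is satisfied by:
  {i: True, c: False}


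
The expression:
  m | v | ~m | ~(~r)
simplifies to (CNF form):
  True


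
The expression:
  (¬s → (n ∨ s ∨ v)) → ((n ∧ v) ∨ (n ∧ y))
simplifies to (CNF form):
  (n ∨ ¬n) ∧ (n ∨ ¬s) ∧ (n ∨ ¬v) ∧ (n ∨ v ∨ ¬n) ∧ (n ∨ v ∨ ¬s) ∧ (n ∨ v ∨ ¬v) ∧ (n ∨ y ∨ ¬n) ∧ (n ∨ y ∨ ¬s) ∧ (n ∨ y ∨ ¬v) ∧ (v ∨ y ∨ ¬n) ∧ (v ∨ y ∨ ¬s) ∧ (v ∨ y ∨ ¬v)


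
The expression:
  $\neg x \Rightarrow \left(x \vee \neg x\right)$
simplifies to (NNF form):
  $\text{True}$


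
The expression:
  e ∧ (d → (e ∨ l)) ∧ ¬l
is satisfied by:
  {e: True, l: False}


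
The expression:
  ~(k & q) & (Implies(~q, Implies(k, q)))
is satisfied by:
  {k: False}


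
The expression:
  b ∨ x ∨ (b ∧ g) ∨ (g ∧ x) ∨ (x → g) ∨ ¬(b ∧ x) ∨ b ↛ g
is always true.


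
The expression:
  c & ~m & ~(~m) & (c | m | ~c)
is never true.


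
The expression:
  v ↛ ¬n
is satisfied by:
  {n: True, v: True}


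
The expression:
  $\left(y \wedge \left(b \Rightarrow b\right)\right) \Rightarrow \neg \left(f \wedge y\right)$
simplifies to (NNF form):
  $\neg f \vee \neg y$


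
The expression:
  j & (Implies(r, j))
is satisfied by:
  {j: True}


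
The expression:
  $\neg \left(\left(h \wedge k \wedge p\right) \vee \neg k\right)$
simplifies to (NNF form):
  $k \wedge \left(\neg h \vee \neg p\right)$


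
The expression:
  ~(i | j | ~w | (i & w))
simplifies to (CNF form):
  w & ~i & ~j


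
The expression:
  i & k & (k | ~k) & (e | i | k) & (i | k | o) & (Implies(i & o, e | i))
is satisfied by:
  {i: True, k: True}


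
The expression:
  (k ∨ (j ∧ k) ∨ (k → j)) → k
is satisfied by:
  {k: True}


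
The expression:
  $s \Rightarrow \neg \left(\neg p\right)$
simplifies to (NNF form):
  $p \vee \neg s$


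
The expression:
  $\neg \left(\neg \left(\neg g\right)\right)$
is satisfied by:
  {g: False}


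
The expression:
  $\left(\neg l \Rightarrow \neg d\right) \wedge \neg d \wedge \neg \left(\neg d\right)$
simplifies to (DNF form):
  $\text{False}$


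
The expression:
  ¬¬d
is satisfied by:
  {d: True}


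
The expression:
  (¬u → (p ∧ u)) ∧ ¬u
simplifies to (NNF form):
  False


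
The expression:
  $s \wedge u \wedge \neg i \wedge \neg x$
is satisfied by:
  {u: True, s: True, x: False, i: False}


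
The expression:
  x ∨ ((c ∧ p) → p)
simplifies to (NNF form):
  True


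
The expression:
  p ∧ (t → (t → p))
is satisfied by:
  {p: True}


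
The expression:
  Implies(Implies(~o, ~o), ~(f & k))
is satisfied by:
  {k: False, f: False}
  {f: True, k: False}
  {k: True, f: False}


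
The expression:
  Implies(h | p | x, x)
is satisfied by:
  {x: True, p: False, h: False}
  {x: True, h: True, p: False}
  {x: True, p: True, h: False}
  {x: True, h: True, p: True}
  {h: False, p: False, x: False}


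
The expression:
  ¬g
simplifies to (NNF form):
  ¬g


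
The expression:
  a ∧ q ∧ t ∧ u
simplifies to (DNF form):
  a ∧ q ∧ t ∧ u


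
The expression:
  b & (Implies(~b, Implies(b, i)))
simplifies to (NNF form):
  b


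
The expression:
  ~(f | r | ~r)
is never true.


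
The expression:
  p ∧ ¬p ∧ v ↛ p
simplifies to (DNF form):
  False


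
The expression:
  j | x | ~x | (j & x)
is always true.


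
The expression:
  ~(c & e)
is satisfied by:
  {c: False, e: False}
  {e: True, c: False}
  {c: True, e: False}


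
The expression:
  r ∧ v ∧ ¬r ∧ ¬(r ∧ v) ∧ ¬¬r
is never true.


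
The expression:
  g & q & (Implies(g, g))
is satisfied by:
  {g: True, q: True}


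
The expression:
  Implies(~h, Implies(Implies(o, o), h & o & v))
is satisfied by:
  {h: True}


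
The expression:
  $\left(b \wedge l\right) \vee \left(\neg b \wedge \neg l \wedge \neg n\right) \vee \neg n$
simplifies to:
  $\left(b \wedge l\right) \vee \neg n$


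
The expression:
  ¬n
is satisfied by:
  {n: False}


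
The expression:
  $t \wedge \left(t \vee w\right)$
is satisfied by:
  {t: True}


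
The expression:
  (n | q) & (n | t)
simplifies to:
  n | (q & t)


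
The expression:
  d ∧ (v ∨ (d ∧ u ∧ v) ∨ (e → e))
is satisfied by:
  {d: True}


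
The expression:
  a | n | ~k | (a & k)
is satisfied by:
  {n: True, a: True, k: False}
  {n: True, k: False, a: False}
  {a: True, k: False, n: False}
  {a: False, k: False, n: False}
  {n: True, a: True, k: True}
  {n: True, k: True, a: False}
  {a: True, k: True, n: False}


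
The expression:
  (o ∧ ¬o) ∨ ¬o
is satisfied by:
  {o: False}


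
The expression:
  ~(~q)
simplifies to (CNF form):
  q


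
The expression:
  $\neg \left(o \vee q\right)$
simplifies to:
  $\neg o \wedge \neg q$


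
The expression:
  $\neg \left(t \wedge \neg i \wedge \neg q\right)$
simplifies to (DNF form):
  $i \vee q \vee \neg t$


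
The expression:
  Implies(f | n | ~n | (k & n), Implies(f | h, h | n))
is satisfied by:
  {n: True, h: True, f: False}
  {n: True, h: False, f: False}
  {h: True, n: False, f: False}
  {n: False, h: False, f: False}
  {f: True, n: True, h: True}
  {f: True, n: True, h: False}
  {f: True, h: True, n: False}


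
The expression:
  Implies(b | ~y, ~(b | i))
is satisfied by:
  {y: True, i: False, b: False}
  {i: False, b: False, y: False}
  {y: True, i: True, b: False}


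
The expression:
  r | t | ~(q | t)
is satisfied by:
  {r: True, t: True, q: False}
  {r: True, q: False, t: False}
  {t: True, q: False, r: False}
  {t: False, q: False, r: False}
  {r: True, t: True, q: True}
  {r: True, q: True, t: False}
  {t: True, q: True, r: False}


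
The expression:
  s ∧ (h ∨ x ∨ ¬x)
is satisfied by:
  {s: True}


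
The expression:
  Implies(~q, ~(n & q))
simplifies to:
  True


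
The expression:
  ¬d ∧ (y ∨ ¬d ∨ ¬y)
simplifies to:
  ¬d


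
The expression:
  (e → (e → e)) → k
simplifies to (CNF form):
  k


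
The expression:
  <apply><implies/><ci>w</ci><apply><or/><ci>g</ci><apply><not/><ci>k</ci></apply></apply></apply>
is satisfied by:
  {g: True, w: False, k: False}
  {w: False, k: False, g: False}
  {g: True, k: True, w: False}
  {k: True, w: False, g: False}
  {g: True, w: True, k: False}
  {w: True, g: False, k: False}
  {g: True, k: True, w: True}


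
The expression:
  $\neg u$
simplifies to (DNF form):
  $\neg u$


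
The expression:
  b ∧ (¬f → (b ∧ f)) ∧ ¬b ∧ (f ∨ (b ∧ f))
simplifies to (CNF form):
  False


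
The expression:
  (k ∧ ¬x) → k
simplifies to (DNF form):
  True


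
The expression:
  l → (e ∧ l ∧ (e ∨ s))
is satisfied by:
  {e: True, l: False}
  {l: False, e: False}
  {l: True, e: True}


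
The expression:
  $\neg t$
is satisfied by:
  {t: False}


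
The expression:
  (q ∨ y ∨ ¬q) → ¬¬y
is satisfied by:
  {y: True}


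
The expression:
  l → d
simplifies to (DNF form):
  d ∨ ¬l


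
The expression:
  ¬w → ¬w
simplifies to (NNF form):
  True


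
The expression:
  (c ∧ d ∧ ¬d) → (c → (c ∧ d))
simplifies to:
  True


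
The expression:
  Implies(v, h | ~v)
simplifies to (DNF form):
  h | ~v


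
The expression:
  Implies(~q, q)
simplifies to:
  q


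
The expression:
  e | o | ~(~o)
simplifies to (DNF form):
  e | o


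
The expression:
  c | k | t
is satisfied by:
  {k: True, t: True, c: True}
  {k: True, t: True, c: False}
  {k: True, c: True, t: False}
  {k: True, c: False, t: False}
  {t: True, c: True, k: False}
  {t: True, c: False, k: False}
  {c: True, t: False, k: False}


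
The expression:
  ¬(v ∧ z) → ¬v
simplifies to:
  z ∨ ¬v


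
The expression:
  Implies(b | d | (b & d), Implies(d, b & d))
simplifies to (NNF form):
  b | ~d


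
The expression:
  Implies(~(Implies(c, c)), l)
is always true.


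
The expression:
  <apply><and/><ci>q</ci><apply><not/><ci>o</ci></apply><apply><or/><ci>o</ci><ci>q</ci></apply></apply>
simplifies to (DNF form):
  <apply><and/><ci>q</ci><apply><not/><ci>o</ci></apply></apply>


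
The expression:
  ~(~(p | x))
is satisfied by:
  {x: True, p: True}
  {x: True, p: False}
  {p: True, x: False}


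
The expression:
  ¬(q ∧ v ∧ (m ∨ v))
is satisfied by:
  {v: False, q: False}
  {q: True, v: False}
  {v: True, q: False}


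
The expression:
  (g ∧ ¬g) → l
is always true.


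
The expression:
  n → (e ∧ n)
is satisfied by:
  {e: True, n: False}
  {n: False, e: False}
  {n: True, e: True}


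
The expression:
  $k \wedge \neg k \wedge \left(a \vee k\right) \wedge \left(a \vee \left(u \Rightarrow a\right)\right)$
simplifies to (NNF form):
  $\text{False}$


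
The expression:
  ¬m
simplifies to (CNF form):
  ¬m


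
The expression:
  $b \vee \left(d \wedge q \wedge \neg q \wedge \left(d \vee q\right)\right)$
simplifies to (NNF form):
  $b$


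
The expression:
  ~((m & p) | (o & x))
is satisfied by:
  {p: False, m: False, o: False, x: False}
  {x: True, p: False, m: False, o: False}
  {o: True, p: False, m: False, x: False}
  {m: True, x: False, p: False, o: False}
  {x: True, m: True, p: False, o: False}
  {o: True, m: True, x: False, p: False}
  {p: True, o: False, m: False, x: False}
  {x: True, p: True, o: False, m: False}
  {o: True, p: True, x: False, m: False}


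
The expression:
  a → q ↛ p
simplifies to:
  (q ∧ ¬p) ∨ ¬a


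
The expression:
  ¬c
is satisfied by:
  {c: False}


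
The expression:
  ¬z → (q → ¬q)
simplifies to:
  z ∨ ¬q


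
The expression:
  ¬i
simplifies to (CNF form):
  ¬i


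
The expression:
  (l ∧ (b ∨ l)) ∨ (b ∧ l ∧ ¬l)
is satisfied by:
  {l: True}


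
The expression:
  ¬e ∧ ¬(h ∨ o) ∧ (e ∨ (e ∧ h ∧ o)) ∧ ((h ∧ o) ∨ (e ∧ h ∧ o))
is never true.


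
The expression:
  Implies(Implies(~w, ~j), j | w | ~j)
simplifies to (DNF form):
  True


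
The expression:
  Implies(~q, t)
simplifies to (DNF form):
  q | t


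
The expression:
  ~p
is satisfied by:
  {p: False}


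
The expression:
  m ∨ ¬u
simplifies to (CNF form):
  m ∨ ¬u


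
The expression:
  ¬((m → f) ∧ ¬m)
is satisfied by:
  {m: True}


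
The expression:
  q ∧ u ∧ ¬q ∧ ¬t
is never true.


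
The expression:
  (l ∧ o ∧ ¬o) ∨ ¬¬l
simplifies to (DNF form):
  l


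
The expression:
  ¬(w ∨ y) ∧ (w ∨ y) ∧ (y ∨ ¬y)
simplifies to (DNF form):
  False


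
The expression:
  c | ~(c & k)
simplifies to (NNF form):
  True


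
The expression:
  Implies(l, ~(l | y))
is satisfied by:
  {l: False}


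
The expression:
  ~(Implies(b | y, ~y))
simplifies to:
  y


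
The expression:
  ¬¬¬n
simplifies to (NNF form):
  ¬n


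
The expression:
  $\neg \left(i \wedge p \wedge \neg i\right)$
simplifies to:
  $\text{True}$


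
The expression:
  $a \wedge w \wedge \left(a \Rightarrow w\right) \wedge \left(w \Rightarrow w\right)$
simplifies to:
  $a \wedge w$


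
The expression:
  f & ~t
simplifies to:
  f & ~t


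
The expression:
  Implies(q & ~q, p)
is always true.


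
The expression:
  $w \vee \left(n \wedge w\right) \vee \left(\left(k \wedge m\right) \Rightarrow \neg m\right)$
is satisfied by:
  {w: True, k: False, m: False}
  {k: False, m: False, w: False}
  {w: True, m: True, k: False}
  {m: True, k: False, w: False}
  {w: True, k: True, m: False}
  {k: True, w: False, m: False}
  {w: True, m: True, k: True}


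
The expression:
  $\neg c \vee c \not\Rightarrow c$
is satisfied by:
  {c: False}


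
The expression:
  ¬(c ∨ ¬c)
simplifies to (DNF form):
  False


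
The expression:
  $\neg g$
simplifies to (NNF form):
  $\neg g$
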